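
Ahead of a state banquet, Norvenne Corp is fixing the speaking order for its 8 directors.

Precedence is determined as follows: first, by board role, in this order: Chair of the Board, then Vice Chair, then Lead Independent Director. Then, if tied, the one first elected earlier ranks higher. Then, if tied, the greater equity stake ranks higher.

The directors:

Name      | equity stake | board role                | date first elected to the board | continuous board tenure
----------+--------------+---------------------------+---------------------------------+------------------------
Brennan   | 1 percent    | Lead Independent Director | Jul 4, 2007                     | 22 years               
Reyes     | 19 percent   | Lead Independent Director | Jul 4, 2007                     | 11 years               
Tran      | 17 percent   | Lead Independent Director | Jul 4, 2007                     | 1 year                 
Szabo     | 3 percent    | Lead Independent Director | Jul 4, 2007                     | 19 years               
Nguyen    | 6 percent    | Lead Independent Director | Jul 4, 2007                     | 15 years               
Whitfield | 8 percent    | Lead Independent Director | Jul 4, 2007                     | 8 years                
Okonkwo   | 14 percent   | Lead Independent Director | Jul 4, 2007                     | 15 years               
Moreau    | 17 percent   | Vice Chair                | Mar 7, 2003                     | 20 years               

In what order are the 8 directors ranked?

By board role: Moreau (Vice Chair); then Reyes, Tran, Okonkwo, Whitfield, Nguyen, Szabo and Brennan (Lead Independent Director).
Reyes, Tran, Okonkwo, Whitfield, Nguyen, Szabo and Brennan all have date first elected to the board Jul 4, 2007, so the next rule applies.
Among Reyes, Tran, Okonkwo, Whitfield, Nguyen, Szabo and Brennan, by equity stake (higher first): Reyes (19 percent) before Tran (17 percent) before Okonkwo (14 percent) before Whitfield (8 percent) before Nguyen (6 percent) before Szabo (3 percent) before Brennan (1 percent).
Full order: Moreau, Reyes, Tran, Okonkwo, Whitfield, Nguyen, Szabo, Brennan.

Moreau, Reyes, Tran, Okonkwo, Whitfield, Nguyen, Szabo, Brennan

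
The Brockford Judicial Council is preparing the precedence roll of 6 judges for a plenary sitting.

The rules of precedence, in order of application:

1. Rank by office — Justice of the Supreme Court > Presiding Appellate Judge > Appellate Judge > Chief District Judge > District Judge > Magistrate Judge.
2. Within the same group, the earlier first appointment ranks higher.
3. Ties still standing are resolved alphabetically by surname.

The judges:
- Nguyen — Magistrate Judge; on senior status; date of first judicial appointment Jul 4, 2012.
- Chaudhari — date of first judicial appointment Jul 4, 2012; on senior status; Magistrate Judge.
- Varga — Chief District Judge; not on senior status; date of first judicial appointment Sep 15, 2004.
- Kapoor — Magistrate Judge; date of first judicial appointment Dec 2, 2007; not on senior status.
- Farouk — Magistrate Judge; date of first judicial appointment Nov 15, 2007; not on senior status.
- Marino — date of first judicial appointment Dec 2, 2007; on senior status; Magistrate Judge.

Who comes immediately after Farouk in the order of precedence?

By office: Varga (Chief District Judge); then Farouk, Kapoor, Marino, Chaudhari and Nguyen (Magistrate Judge).
Among Farouk, Kapoor, Marino, Chaudhari and Nguyen, by date of first judicial appointment (earlier first): Farouk (Nov 15, 2007) before Kapoor and Marino (Dec 2, 2007) before Chaudhari and Nguyen (Jul 4, 2012).
Among Kapoor and Marino, alphabetically by surname: Kapoor before Marino.
Among Chaudhari and Nguyen, alphabetically by surname: Chaudhari before Nguyen.
Order: Varga, Farouk, Kapoor, Marino, Chaudhari, Nguyen.

Kapoor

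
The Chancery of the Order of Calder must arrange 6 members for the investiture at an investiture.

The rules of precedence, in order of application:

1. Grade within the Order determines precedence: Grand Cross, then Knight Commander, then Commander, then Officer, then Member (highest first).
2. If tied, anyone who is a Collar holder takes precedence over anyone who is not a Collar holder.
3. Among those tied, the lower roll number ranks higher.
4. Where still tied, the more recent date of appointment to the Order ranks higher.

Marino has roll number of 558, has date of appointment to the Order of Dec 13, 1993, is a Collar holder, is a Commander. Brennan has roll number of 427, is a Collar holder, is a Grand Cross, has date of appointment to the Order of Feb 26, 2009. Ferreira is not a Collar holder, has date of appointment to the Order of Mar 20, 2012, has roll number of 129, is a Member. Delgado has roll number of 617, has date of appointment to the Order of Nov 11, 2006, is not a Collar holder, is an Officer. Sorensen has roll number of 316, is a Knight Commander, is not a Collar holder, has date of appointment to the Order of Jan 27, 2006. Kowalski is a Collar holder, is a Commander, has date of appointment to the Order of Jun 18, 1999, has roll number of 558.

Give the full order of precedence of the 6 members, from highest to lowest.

By grade within the Order: Brennan (Grand Cross); then Sorensen (Knight Commander); then Kowalski and Marino (Commander); then Delgado (Officer); then Ferreira (Member).
Kowalski and Marino are each a Collar holder, so the next rule applies.
Kowalski and Marino both have roll number 558, so the next rule applies.
Among Kowalski and Marino, by date of appointment to the Order (later first): Kowalski (Jun 18, 1999) before Marino (Dec 13, 1993).
Full order: Brennan, Sorensen, Kowalski, Marino, Delgado, Ferreira.

Brennan, Sorensen, Kowalski, Marino, Delgado, Ferreira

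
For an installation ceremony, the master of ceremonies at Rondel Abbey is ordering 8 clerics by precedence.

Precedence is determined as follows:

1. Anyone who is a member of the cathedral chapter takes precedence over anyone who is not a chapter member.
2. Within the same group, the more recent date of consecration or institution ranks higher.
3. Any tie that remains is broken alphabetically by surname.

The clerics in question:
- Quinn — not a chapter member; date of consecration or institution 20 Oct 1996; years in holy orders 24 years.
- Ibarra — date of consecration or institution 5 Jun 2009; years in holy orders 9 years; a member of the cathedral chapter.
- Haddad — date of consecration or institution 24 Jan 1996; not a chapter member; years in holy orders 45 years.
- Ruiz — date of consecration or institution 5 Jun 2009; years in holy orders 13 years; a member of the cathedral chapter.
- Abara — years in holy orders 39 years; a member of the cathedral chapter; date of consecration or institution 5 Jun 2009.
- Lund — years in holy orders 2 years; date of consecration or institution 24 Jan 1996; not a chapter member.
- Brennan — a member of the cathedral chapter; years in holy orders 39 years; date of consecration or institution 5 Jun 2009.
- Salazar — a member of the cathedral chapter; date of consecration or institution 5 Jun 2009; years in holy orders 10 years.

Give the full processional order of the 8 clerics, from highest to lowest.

By the first rule: Abara, Brennan, Ibarra, Ruiz and Salazar (each a member of the cathedral chapter); then Quinn, Haddad and Lund (each not a chapter member).
Abara, Brennan, Ibarra, Ruiz and Salazar all have date of consecration or institution 5 Jun 2009, so the next rule applies.
Among Abara, Brennan, Ibarra, Ruiz and Salazar, alphabetically by surname: Abara before Brennan before Ibarra before Ruiz before Salazar.
Among Quinn, Haddad and Lund, by date of consecration or institution (later first): Quinn (20 Oct 1996) before Haddad and Lund (24 Jan 1996).
Among Haddad and Lund, alphabetically by surname: Haddad before Lund.
Full order: Abara, Brennan, Ibarra, Ruiz, Salazar, Quinn, Haddad, Lund.

Abara, Brennan, Ibarra, Ruiz, Salazar, Quinn, Haddad, Lund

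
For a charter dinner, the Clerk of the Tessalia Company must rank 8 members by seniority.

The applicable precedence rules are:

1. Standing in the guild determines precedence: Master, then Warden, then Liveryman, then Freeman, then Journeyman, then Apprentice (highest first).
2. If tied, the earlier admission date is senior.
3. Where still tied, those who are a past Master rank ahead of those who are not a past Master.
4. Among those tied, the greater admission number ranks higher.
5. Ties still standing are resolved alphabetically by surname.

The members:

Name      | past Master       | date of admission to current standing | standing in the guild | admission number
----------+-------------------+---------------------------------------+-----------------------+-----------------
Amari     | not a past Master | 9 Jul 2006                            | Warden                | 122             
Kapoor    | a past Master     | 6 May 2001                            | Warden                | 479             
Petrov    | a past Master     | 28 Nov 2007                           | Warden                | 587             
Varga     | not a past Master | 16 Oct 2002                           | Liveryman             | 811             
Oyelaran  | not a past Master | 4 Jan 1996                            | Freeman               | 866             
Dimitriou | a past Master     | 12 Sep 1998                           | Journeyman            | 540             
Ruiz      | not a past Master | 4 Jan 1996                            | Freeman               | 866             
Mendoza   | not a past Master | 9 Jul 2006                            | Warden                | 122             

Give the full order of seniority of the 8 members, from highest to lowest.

Kapoor, Amari, Mendoza, Petrov, Varga, Oyelaran, Ruiz, Dimitriou

By standing in the guild: Kapoor, Amari, Mendoza and Petrov (Warden); then Varga (Liveryman); then Oyelaran and Ruiz (Freeman); then Dimitriou (Journeyman).
Among Kapoor, Amari, Mendoza and Petrov, by date of admission to current standing (earlier first): Kapoor (6 May 2001) before Amari and Mendoza (9 Jul 2006) before Petrov (28 Nov 2007).
Amari and Mendoza are each not a past Master, so the next rule applies.
Amari and Mendoza both have admission number 122, so the next rule applies.
Among Amari and Mendoza, alphabetically by surname: Amari before Mendoza.
Oyelaran and Ruiz both have date of admission to current standing 4 Jan 1996, so the next rule applies.
Oyelaran and Ruiz are each not a past Master, so the next rule applies.
Oyelaran and Ruiz both have admission number 866, so the next rule applies.
Among Oyelaran and Ruiz, alphabetically by surname: Oyelaran before Ruiz.
Full order: Kapoor, Amari, Mendoza, Petrov, Varga, Oyelaran, Ruiz, Dimitriou.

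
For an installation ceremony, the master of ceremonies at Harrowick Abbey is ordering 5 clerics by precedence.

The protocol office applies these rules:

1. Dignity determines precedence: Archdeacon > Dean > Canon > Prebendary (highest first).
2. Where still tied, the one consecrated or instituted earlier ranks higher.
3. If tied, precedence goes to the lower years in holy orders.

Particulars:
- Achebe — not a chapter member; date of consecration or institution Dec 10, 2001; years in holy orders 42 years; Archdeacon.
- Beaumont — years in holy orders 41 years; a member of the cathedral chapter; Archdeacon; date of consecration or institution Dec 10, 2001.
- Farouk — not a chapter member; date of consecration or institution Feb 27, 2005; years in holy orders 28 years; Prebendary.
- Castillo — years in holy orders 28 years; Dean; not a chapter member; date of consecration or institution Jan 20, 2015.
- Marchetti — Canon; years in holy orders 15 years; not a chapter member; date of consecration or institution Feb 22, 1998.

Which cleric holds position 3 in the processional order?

By dignity: Beaumont and Achebe (Archdeacon); then Castillo (Dean); then Marchetti (Canon); then Farouk (Prebendary).
Beaumont and Achebe both have date of consecration or institution Dec 10, 2001, so the next rule applies.
Among Beaumont and Achebe, by years in holy orders (lower first): Beaumont (41 years) before Achebe (42 years).
Order: Beaumont, Achebe, Castillo, Marchetti, Farouk.

Castillo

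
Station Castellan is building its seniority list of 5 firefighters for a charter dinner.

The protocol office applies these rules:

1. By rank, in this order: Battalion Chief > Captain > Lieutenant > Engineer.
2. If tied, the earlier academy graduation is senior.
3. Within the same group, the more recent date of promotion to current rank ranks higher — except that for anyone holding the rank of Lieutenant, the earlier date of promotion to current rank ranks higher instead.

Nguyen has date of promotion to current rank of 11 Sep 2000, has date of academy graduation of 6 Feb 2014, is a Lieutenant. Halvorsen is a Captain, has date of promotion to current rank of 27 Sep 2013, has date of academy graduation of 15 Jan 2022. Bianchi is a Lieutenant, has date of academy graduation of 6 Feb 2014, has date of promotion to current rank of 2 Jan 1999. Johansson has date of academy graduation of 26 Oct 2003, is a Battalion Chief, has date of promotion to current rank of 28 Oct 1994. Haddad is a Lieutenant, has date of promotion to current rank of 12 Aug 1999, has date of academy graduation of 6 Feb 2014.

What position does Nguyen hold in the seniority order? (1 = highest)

By rank: Johansson (Battalion Chief); then Halvorsen (Captain); then Bianchi, Haddad and Nguyen (Lieutenant).
Bianchi, Haddad and Nguyen all have date of academy graduation 6 Feb 2014, so the next rule applies.
Among Bianchi, Haddad and Nguyen, by date of promotion to current rank (earlier first) (reversed rule for this group): Bianchi (2 Jan 1999) before Haddad (12 Aug 1999) before Nguyen (11 Sep 2000).
Order: Johansson, Halvorsen, Bianchi, Haddad, Nguyen. So position 5.

5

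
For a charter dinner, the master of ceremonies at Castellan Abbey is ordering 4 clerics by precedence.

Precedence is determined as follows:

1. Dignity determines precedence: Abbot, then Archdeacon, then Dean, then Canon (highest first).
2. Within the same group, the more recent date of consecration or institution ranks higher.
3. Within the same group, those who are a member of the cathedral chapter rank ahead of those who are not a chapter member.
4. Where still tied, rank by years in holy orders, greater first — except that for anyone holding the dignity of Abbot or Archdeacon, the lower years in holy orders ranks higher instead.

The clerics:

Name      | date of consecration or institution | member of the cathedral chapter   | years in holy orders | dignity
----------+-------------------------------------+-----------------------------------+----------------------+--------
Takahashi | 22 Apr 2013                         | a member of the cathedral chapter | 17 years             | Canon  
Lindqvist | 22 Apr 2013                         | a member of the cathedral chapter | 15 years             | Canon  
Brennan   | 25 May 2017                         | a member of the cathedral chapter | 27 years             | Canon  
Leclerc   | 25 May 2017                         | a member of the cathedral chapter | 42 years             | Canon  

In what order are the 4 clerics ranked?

Leclerc, Brennan, Takahashi, Lindqvist

By dignity: Leclerc, Brennan, Takahashi and Lindqvist (Canon).
Among Leclerc, Brennan, Takahashi and Lindqvist, by date of consecration or institution (later first): Leclerc and Brennan (25 May 2017) before Takahashi and Lindqvist (22 Apr 2013).
Leclerc and Brennan are each a member of the cathedral chapter, so the next rule applies.
Among Leclerc and Brennan, by years in holy orders (higher first): Leclerc (42 years) before Brennan (27 years).
Takahashi and Lindqvist are each a member of the cathedral chapter, so the next rule applies.
Among Takahashi and Lindqvist, by years in holy orders (higher first): Takahashi (17 years) before Lindqvist (15 years).
Full order: Leclerc, Brennan, Takahashi, Lindqvist.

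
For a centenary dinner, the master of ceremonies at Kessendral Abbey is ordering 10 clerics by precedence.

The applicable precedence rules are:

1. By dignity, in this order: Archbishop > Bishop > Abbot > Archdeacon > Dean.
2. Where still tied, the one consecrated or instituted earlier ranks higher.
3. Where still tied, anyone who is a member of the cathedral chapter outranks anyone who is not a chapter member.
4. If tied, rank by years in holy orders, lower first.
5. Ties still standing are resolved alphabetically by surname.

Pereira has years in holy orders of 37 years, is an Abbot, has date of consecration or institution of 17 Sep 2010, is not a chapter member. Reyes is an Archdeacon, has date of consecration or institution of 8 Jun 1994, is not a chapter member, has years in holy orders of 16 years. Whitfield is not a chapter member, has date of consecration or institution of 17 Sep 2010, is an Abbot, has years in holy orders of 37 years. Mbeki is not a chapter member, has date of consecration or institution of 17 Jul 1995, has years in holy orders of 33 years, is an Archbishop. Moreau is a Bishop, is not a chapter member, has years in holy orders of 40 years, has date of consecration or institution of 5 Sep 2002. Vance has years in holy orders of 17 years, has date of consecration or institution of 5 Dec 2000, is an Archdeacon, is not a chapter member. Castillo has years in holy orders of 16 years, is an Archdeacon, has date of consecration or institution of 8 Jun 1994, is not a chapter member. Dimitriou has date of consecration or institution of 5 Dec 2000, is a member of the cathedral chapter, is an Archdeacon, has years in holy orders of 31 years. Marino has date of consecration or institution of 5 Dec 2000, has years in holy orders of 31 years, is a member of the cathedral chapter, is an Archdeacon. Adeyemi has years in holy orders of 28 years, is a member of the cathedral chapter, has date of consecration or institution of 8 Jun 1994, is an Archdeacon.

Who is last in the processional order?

By dignity: Mbeki (Archbishop); then Moreau (Bishop); then Pereira and Whitfield (Abbot); then Adeyemi, Castillo, Reyes, Dimitriou, Marino and Vance (Archdeacon).
Pereira and Whitfield both have date of consecration or institution 17 Sep 2010, so the next rule applies.
Pereira and Whitfield are each not a chapter member, so the next rule applies.
Pereira and Whitfield both have years in holy orders 37 years, so the next rule applies.
Among Pereira and Whitfield, alphabetically by surname: Pereira before Whitfield.
Among Adeyemi, Castillo, Reyes, Dimitriou, Marino and Vance, by date of consecration or institution (earlier first): Adeyemi, Castillo and Reyes (8 Jun 1994) before Dimitriou, Marino and Vance (5 Dec 2000).
Among Adeyemi, Castillo and Reyes, a member of the cathedral chapter before not a chapter member: Adeyemi (a member of the cathedral chapter) before Castillo and Reyes (not a chapter member).
Castillo and Reyes both have years in holy orders 16 years, so the next rule applies.
Among Castillo and Reyes, alphabetically by surname: Castillo before Reyes.
Among Dimitriou, Marino and Vance, a member of the cathedral chapter before not a chapter member: Dimitriou and Marino (a member of the cathedral chapter) before Vance (not a chapter member).
Dimitriou and Marino both have years in holy orders 31 years, so the next rule applies.
Among Dimitriou and Marino, alphabetically by surname: Dimitriou before Marino.
Order: Mbeki, Moreau, Pereira, Whitfield, Adeyemi, Castillo, Reyes, Dimitriou, Marino, Vance.

Vance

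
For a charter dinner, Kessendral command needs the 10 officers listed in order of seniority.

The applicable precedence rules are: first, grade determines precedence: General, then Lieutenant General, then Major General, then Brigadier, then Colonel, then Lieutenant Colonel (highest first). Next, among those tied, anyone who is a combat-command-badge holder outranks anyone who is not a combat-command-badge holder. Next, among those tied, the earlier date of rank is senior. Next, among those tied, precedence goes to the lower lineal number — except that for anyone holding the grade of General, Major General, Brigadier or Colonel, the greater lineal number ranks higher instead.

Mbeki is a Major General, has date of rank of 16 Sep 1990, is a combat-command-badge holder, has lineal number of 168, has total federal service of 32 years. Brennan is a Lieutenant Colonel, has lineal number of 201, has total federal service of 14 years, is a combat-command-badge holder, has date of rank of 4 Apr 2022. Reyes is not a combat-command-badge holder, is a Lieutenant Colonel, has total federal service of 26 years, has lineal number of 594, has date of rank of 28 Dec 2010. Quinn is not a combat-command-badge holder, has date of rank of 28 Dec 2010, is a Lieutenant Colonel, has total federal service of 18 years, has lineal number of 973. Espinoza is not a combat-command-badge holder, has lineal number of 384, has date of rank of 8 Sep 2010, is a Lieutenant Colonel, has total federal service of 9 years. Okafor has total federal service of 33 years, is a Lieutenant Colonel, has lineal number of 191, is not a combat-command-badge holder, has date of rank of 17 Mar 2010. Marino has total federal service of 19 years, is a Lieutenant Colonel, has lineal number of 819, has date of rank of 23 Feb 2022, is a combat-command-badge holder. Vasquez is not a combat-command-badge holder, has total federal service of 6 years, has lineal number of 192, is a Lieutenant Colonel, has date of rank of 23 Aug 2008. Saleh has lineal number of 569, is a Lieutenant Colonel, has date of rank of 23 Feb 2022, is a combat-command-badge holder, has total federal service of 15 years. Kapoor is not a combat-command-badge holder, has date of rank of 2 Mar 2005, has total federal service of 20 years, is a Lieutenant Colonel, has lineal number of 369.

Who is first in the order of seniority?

Mbeki

By grade: Mbeki (Major General); then Saleh, Marino, Brennan, Kapoor, Vasquez, Okafor, Espinoza, Reyes and Quinn (Lieutenant Colonel).
Among Saleh, Marino, Brennan, Kapoor, Vasquez, Okafor, Espinoza, Reyes and Quinn, a combat-command-badge holder before not a combat-command-badge holder: Saleh, Marino and Brennan (a combat-command-badge holder) before Kapoor, Vasquez, Okafor, Espinoza, Reyes and Quinn (not a combat-command-badge holder).
Among Saleh, Marino and Brennan, by date of rank (earlier first): Saleh and Marino (23 Feb 2022) before Brennan (4 Apr 2022).
Among Saleh and Marino, by lineal number (lower first): Saleh (569) before Marino (819).
Among Kapoor, Vasquez, Okafor, Espinoza, Reyes and Quinn, by date of rank (earlier first): Kapoor (2 Mar 2005) before Vasquez (23 Aug 2008) before Okafor (17 Mar 2010) before Espinoza (8 Sep 2010) before Reyes and Quinn (28 Dec 2010).
Among Reyes and Quinn, by lineal number (lower first): Reyes (594) before Quinn (973).
Order: Mbeki, Saleh, Marino, Brennan, Kapoor, Vasquez, Okafor, Espinoza, Reyes, Quinn.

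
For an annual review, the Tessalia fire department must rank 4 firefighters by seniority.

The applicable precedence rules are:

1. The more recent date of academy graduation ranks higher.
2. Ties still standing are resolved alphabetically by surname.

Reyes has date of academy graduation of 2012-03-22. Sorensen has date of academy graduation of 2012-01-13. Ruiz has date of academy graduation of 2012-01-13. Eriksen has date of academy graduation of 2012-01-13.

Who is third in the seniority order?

Ruiz

By date of academy graduation (later first): Reyes (2012-03-22); then Eriksen, Ruiz and Sorensen (each 2012-01-13).
Among Eriksen, Ruiz and Sorensen, alphabetically by surname: Eriksen before Ruiz before Sorensen.
Order: Reyes, Eriksen, Ruiz, Sorensen.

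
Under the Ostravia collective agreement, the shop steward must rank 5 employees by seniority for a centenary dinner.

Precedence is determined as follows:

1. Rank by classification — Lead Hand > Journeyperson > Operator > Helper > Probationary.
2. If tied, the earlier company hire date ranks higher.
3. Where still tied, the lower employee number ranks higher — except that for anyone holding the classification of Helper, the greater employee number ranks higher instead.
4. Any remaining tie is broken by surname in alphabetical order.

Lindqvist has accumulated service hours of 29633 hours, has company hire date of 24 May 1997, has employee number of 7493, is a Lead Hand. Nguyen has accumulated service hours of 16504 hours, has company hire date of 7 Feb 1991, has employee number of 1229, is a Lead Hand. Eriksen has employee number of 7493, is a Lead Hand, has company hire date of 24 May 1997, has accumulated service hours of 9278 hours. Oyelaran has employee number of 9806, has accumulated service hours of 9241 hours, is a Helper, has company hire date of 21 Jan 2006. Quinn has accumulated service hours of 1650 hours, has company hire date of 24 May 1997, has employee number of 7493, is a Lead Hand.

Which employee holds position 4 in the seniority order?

By classification: Nguyen, Eriksen, Lindqvist and Quinn (Lead Hand); then Oyelaran (Helper).
Among Nguyen, Eriksen, Lindqvist and Quinn, by company hire date (earlier first): Nguyen (7 Feb 1991) before Eriksen, Lindqvist and Quinn (24 May 1997).
Eriksen, Lindqvist and Quinn all have employee number 7493, so the next rule applies.
Among Eriksen, Lindqvist and Quinn, alphabetically by surname: Eriksen before Lindqvist before Quinn.
Order: Nguyen, Eriksen, Lindqvist, Quinn, Oyelaran.

Quinn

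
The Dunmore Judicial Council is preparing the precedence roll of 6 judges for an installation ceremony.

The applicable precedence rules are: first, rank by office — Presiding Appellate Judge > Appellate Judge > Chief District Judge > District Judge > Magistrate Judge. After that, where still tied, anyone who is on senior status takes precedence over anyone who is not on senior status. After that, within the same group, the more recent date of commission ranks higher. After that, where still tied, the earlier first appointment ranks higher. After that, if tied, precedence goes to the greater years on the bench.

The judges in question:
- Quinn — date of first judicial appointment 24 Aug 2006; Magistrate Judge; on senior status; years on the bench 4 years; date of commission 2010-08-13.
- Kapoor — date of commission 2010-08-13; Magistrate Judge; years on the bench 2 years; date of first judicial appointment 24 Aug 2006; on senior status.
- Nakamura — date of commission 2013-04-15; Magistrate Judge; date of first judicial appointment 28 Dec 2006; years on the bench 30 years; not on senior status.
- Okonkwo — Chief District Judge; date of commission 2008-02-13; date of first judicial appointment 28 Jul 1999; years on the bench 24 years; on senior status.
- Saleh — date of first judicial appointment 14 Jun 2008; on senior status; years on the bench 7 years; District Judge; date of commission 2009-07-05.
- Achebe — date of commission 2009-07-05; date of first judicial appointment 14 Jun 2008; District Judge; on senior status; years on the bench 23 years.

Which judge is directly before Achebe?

By office: Okonkwo (Chief District Judge); then Achebe and Saleh (District Judge); then Quinn, Kapoor and Nakamura (Magistrate Judge).
Achebe and Saleh are each on senior status, so the next rule applies.
Achebe and Saleh both have date of commission 2009-07-05, so the next rule applies.
Achebe and Saleh both have date of first judicial appointment 14 Jun 2008, so the next rule applies.
Among Achebe and Saleh, by years on the bench (higher first): Achebe (23 years) before Saleh (7 years).
Among Quinn, Kapoor and Nakamura, on senior status before not on senior status: Quinn and Kapoor (on senior status) before Nakamura (not on senior status).
Quinn and Kapoor both have date of commission 2010-08-13, so the next rule applies.
Quinn and Kapoor both have date of first judicial appointment 24 Aug 2006, so the next rule applies.
Among Quinn and Kapoor, by years on the bench (higher first): Quinn (4 years) before Kapoor (2 years).
Order: Okonkwo, Achebe, Saleh, Quinn, Kapoor, Nakamura.

Okonkwo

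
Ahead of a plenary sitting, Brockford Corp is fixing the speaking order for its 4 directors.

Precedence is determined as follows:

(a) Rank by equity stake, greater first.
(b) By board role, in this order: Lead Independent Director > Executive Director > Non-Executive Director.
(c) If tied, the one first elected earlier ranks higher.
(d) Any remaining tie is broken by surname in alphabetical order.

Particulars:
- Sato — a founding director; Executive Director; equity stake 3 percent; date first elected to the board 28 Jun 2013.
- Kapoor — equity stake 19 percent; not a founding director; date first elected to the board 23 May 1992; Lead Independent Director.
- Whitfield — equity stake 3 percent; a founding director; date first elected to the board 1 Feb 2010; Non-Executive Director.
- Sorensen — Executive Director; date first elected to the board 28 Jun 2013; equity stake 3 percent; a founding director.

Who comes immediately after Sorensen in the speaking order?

By equity stake (higher first): Kapoor (19 percent); then Sato, Sorensen and Whitfield (each 3 percent).
Among Sato, Sorensen and Whitfield, by board role: Sato and Sorensen (Executive Director) before Whitfield (Non-Executive Director).
Sato and Sorensen both have date first elected to the board 28 Jun 2013, so the next rule applies.
Among Sato and Sorensen, alphabetically by surname: Sato before Sorensen.
Order: Kapoor, Sato, Sorensen, Whitfield.

Whitfield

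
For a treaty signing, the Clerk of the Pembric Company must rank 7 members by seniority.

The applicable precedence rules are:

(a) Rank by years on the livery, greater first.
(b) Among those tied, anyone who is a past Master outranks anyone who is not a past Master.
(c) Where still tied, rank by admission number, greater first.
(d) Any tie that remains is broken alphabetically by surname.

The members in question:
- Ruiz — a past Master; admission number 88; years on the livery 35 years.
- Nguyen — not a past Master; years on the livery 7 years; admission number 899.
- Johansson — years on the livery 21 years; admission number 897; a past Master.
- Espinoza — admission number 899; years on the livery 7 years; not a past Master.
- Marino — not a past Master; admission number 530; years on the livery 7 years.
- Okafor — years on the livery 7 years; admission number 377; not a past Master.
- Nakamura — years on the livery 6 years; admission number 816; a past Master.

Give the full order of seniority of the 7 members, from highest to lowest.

Ruiz, Johansson, Espinoza, Nguyen, Marino, Okafor, Nakamura

By years on the livery (higher first): Ruiz (35 years); then Johansson (21 years); then Espinoza, Nguyen, Marino and Okafor (each 7 years); then Nakamura (6 years).
Espinoza, Nguyen, Marino and Okafor are each not a past Master, so the next rule applies.
Among Espinoza, Nguyen, Marino and Okafor, by admission number (higher first): Espinoza and Nguyen (899) before Marino (530) before Okafor (377).
Among Espinoza and Nguyen, alphabetically by surname: Espinoza before Nguyen.
Full order: Ruiz, Johansson, Espinoza, Nguyen, Marino, Okafor, Nakamura.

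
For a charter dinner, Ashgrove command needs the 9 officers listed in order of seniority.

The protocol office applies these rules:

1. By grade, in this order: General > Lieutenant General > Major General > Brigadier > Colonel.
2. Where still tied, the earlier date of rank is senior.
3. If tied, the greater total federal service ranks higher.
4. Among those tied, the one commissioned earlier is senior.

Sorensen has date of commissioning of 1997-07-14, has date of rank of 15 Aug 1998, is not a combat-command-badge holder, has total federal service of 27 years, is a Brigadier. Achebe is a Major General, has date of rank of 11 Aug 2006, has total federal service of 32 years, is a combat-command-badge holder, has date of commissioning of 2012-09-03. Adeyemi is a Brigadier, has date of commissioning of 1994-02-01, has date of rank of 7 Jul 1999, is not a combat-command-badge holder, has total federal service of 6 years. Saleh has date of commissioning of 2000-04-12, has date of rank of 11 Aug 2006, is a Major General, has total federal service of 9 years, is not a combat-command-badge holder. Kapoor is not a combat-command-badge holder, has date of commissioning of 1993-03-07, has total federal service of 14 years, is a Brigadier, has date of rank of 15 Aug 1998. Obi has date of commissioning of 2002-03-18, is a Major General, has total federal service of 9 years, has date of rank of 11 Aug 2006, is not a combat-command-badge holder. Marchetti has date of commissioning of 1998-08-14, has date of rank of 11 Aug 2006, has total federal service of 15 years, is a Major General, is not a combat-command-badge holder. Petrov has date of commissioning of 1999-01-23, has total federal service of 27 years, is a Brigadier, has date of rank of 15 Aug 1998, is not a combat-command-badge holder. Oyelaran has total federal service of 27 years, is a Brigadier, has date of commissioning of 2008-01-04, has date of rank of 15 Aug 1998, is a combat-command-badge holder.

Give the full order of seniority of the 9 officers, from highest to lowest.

By grade: Achebe, Marchetti, Saleh and Obi (Major General); then Sorensen, Petrov, Oyelaran, Kapoor and Adeyemi (Brigadier).
Achebe, Marchetti, Saleh and Obi all have date of rank 11 Aug 2006, so the next rule applies.
Among Achebe, Marchetti, Saleh and Obi, by total federal service (higher first): Achebe (32 years) before Marchetti (15 years) before Saleh and Obi (9 years).
Among Saleh and Obi, by date of commissioning (earlier first): Saleh (2000-04-12) before Obi (2002-03-18).
Among Sorensen, Petrov, Oyelaran, Kapoor and Adeyemi, by date of rank (earlier first): Sorensen, Petrov, Oyelaran and Kapoor (15 Aug 1998) before Adeyemi (7 Jul 1999).
Among Sorensen, Petrov, Oyelaran and Kapoor, by total federal service (higher first): Sorensen, Petrov and Oyelaran (27 years) before Kapoor (14 years).
Among Sorensen, Petrov and Oyelaran, by date of commissioning (earlier first): Sorensen (1997-07-14) before Petrov (1999-01-23) before Oyelaran (2008-01-04).
Full order: Achebe, Marchetti, Saleh, Obi, Sorensen, Petrov, Oyelaran, Kapoor, Adeyemi.

Achebe, Marchetti, Saleh, Obi, Sorensen, Petrov, Oyelaran, Kapoor, Adeyemi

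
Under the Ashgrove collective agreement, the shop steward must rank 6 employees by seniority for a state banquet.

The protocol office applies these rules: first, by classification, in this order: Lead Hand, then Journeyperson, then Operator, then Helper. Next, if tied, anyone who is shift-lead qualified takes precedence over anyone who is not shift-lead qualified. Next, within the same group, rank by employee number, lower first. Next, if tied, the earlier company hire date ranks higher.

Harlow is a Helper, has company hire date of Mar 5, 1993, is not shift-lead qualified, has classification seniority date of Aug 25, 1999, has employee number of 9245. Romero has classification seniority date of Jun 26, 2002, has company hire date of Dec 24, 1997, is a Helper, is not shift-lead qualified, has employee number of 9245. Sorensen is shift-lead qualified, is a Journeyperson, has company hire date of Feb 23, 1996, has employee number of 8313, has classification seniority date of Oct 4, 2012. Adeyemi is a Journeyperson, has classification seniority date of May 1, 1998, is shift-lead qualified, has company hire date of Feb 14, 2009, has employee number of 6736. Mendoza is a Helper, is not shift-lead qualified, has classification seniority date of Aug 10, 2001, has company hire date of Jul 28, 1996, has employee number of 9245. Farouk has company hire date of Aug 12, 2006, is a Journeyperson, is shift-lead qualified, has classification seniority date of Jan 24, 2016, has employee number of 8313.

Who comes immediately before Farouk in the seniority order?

By classification: Adeyemi, Sorensen and Farouk (Journeyperson); then Harlow, Mendoza and Romero (Helper).
Adeyemi, Sorensen and Farouk are each shift-lead qualified, so the next rule applies.
Among Adeyemi, Sorensen and Farouk, by employee number (lower first): Adeyemi (6736) before Sorensen and Farouk (8313).
Among Sorensen and Farouk, by company hire date (earlier first): Sorensen (Feb 23, 1996) before Farouk (Aug 12, 2006).
Harlow, Mendoza and Romero are each not shift-lead qualified, so the next rule applies.
Harlow, Mendoza and Romero all have employee number 9245, so the next rule applies.
Among Harlow, Mendoza and Romero, by company hire date (earlier first): Harlow (Mar 5, 1993) before Mendoza (Jul 28, 1996) before Romero (Dec 24, 1997).
Order: Adeyemi, Sorensen, Farouk, Harlow, Mendoza, Romero.

Sorensen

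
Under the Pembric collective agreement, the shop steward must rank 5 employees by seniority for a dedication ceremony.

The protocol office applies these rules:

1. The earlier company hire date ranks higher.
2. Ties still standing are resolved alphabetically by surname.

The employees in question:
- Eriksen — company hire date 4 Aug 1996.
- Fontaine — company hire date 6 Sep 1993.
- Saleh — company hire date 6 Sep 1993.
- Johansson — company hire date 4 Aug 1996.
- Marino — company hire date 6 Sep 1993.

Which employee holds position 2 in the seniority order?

Marino

By company hire date (earlier first): Fontaine, Marino and Saleh (each 6 Sep 1993); then Eriksen and Johansson (both 4 Aug 1996).
Among Fontaine, Marino and Saleh, alphabetically by surname: Fontaine before Marino before Saleh.
Among Eriksen and Johansson, alphabetically by surname: Eriksen before Johansson.
Order: Fontaine, Marino, Saleh, Eriksen, Johansson.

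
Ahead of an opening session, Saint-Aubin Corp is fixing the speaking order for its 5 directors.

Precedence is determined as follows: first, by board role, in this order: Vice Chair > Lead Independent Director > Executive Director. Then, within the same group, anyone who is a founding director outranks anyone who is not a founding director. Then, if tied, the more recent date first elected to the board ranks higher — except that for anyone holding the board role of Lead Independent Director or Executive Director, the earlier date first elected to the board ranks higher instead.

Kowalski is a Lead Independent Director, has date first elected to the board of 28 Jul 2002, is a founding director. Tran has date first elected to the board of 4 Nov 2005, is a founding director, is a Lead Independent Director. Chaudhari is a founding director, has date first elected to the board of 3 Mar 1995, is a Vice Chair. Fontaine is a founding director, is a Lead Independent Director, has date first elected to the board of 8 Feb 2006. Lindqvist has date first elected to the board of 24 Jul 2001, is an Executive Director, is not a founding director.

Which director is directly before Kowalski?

Chaudhari

By board role: Chaudhari (Vice Chair); then Kowalski, Tran and Fontaine (Lead Independent Director); then Lindqvist (Executive Director).
Kowalski, Tran and Fontaine are each a founding director, so the next rule applies.
Among Kowalski, Tran and Fontaine, by date first elected to the board (earlier first) (reversed rule for this group): Kowalski (28 Jul 2002) before Tran (4 Nov 2005) before Fontaine (8 Feb 2006).
Order: Chaudhari, Kowalski, Tran, Fontaine, Lindqvist.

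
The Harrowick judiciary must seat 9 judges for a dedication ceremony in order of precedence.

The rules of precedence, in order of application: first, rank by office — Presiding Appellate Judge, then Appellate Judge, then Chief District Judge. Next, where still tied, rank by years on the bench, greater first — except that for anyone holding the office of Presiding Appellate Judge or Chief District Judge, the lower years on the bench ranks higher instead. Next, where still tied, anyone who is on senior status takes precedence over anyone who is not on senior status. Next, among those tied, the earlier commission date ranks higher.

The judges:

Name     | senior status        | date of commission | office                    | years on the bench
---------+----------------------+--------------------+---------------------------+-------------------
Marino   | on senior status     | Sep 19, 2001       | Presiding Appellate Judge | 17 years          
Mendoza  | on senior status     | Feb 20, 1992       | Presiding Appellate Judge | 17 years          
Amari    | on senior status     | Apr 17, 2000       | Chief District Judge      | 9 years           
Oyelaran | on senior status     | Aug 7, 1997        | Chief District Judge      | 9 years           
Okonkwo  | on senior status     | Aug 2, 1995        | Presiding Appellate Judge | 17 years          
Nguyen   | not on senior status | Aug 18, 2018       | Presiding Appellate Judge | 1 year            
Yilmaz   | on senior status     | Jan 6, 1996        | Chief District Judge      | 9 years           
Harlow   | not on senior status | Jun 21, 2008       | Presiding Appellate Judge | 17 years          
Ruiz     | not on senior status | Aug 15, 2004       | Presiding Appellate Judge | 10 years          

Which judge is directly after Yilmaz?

By office: Nguyen, Ruiz, Mendoza, Okonkwo, Marino and Harlow (Presiding Appellate Judge); then Yilmaz, Oyelaran and Amari (Chief District Judge).
Among Nguyen, Ruiz, Mendoza, Okonkwo, Marino and Harlow, by years on the bench (lower first) (reversed rule for this group): Nguyen (1 year) before Ruiz (10 years) before Mendoza, Okonkwo, Marino and Harlow (17 years).
Among Mendoza, Okonkwo, Marino and Harlow, on senior status before not on senior status: Mendoza, Okonkwo and Marino (on senior status) before Harlow (not on senior status).
Among Mendoza, Okonkwo and Marino, by date of commission (earlier first): Mendoza (Feb 20, 1992) before Okonkwo (Aug 2, 1995) before Marino (Sep 19, 2001).
Yilmaz, Oyelaran and Amari all have years on the bench 9 years, so the next rule applies.
Yilmaz, Oyelaran and Amari are each on senior status, so the next rule applies.
Among Yilmaz, Oyelaran and Amari, by date of commission (earlier first): Yilmaz (Jan 6, 1996) before Oyelaran (Aug 7, 1997) before Amari (Apr 17, 2000).
Order: Nguyen, Ruiz, Mendoza, Okonkwo, Marino, Harlow, Yilmaz, Oyelaran, Amari.

Oyelaran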